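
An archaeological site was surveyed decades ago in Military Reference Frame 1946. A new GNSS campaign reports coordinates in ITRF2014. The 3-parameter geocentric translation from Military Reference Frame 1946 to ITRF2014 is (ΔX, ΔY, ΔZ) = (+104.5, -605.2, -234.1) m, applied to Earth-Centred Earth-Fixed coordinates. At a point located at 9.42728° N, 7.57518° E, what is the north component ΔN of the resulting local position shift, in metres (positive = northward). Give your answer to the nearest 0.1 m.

ΔN = -234.8 m

At φ = 9.42728°, λ = 7.57518°: sin φ = 0.163796, cos φ = 0.986494, sin λ = 0.131827, cos λ = 0.991273.
ΔN = −sin φ cos λ·ΔX − sin φ sin λ·ΔY + cos φ·ΔZ = −(0.163796)(0.991273)(104.5) − (0.163796)(0.131827)(-605.2) + (0.986494)(-234.1) = -234.84 m.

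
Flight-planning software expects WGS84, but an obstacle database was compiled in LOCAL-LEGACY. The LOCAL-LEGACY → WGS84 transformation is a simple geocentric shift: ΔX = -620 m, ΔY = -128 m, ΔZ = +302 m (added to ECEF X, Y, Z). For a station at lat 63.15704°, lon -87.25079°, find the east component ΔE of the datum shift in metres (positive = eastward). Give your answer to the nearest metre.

The local east axis at (φ, λ) is (−sin λ, cos λ, 0), so ΔE = −sin(-87.25079°)·(-620) + cos(-87.25079°)·(-128) = -625.43 m.

ΔE = -625 m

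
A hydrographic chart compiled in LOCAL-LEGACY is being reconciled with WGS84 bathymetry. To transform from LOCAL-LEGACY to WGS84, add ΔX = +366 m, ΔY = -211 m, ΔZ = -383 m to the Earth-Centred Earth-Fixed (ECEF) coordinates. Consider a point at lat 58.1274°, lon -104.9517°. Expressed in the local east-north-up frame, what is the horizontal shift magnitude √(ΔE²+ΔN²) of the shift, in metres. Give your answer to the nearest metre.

At φ = 58.1274°, λ = -104.9517°: sin φ = 0.849224, cos φ = 0.528032, sin λ = -0.966144, cos λ = -0.258005.
ΔE = −sin λ·ΔX + cos λ·ΔY = −(-0.966144)·(366) + (-0.258005)·(-211) = 408.05 m.
ΔN = −sin φ cos λ·ΔX − sin φ sin λ·ΔY + cos φ·ΔZ = −(0.849224)(-0.258005)(366) − (0.849224)(-0.966144)(-211) + (0.528032)(-383) = -295.16 m.
Horizontal magnitude = √(ΔE² + ΔN²) = √(408.05² + (-295.16)²) = 503.61 m.

504 m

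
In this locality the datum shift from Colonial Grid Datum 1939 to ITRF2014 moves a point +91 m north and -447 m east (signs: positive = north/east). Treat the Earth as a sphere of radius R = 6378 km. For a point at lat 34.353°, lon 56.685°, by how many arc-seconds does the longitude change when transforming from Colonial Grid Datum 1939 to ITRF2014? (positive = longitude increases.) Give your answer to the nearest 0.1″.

Δλ = -17.5″

At latitude 34.353°, cos φ = 0.825577.
One radian of longitude at latitude φ spans R cos φ, so Δλ = ΔE / (R cos φ) = -447.0 / (6378000 × 0.825577) = -8.4892e-05 rad = -17.510″.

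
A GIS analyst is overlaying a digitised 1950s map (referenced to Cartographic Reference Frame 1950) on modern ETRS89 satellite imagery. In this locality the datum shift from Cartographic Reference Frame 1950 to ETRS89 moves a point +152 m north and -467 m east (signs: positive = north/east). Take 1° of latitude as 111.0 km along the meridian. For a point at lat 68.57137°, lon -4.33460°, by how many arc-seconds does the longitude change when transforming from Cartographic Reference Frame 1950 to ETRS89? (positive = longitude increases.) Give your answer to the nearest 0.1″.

Δλ = -41.5″

At latitude 68.57137°, cos φ = 0.365342.
1° of longitude at this latitude = 111.0 × cos φ = 40.55 km, so Δλ = -467.0 / 40553.0 = -0.0115158° = -41.457″.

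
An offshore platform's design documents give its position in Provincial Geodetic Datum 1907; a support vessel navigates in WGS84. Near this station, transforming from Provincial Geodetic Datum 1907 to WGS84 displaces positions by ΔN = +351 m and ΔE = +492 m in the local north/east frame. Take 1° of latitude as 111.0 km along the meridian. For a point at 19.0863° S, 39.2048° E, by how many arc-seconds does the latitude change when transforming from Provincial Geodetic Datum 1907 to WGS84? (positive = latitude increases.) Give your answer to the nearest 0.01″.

Δφ = 11.38″

1° of latitude = 111.0 km, so Δφ = 351.0 / 111000 = 0.0031622° = 11.384″.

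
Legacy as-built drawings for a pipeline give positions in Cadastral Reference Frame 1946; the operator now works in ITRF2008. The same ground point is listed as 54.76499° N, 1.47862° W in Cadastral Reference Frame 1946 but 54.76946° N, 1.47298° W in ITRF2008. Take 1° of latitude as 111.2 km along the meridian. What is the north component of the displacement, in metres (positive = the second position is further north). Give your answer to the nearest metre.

ΔN = 497 m

Δφ = 54.76946° − 54.76499° = +0.00447°; Δλ = -1.47298° − -1.47862° = +0.00564°.
ΔN = Δφ × 111200 = 497.1 m; ΔE = Δλ × 111200 × cos(54.76499°) = +0.00564 × 111200 × 0.576932 = 361.8 m.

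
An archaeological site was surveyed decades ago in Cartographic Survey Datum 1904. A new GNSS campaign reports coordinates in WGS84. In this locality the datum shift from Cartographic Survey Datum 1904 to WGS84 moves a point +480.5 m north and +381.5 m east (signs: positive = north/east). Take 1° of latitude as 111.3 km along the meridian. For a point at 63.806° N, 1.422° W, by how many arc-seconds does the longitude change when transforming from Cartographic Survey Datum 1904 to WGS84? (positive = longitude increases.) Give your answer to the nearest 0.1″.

At latitude 63.806°, cos φ = 0.441412.
1° of longitude at this latitude = 111.3 × cos φ = 49.13 km, so Δλ = 381.5 / 49129.1 = 0.0077652° = 27.955″.

Δλ = 28.0″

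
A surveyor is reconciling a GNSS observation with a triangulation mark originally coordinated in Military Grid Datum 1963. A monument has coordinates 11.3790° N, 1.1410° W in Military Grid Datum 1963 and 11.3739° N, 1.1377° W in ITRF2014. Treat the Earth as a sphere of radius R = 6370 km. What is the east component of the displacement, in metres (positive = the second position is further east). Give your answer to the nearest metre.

Δφ = 11.3739° − 11.3790° = -0.0051°; Δλ = -1.1377° − -1.1410° = +0.0033°.
1° along a meridian = πR/180 = 111177 m.
ΔN = Δφ × 111177 = -567.0 m; ΔE = Δλ × 111177 × cos(11.3790°) = +0.0033 × 111177 × 0.980344 = 359.7 m.

ΔE = 360 m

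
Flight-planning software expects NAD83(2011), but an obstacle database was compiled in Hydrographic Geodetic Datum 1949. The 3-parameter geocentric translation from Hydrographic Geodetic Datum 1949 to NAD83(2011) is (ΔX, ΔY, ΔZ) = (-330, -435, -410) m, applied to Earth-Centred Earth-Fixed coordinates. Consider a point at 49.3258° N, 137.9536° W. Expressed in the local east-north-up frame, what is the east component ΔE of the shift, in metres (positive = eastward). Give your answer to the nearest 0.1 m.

At φ = 49.3258°, λ = -137.9536°: sin φ = 0.758428, cos φ = 0.651757, sin λ = -0.669732, cos λ = -0.742603.
ΔE = −sin λ·ΔX + cos λ·ΔY = −(-0.669732)·(-330) + (-0.742603)·(-435) = 102.02 m.

ΔE = 102.0 m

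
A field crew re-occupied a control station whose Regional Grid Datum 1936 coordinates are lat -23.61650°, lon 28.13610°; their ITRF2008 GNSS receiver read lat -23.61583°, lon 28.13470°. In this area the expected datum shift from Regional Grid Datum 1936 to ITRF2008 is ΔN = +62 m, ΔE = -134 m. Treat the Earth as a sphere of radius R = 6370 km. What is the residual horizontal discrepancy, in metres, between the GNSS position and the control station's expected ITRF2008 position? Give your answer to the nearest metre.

15 m

Observed coordinate differences: Δφ = +0.00067°, Δλ = -0.00140°.
Converting to metres (1° lat = 111177 m, cos φ = 0.916247): observed ΔN = 74.5 m, observed ΔE = -142.6 m.
Subtracting the expected shift leaves a residual of 74.5 − (62) = 12.5 m north and -142.6 − (-134) = -8.6 m east.
Residual distance = √(12.5² + (-8.6)²) = 15.2 m.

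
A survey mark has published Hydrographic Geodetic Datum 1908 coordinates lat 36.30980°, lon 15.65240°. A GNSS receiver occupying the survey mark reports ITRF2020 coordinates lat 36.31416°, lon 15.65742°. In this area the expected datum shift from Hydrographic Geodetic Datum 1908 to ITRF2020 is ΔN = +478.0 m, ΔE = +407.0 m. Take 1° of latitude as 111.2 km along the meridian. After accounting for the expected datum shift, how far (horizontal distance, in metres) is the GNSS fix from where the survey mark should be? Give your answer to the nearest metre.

43 m

Observed coordinate differences: Δφ = +0.00436°, Δλ = +0.00502°.
Converting to metres (1° lat = 111200 m, cos φ = 0.805827): observed ΔN = 484.8 m, observed ΔE = 449.8 m.
Subtracting the expected shift leaves a residual of 484.8 − (478.0) = 6.8 m north and 449.8 − (407.0) = 42.8 m east.
Residual distance = √(6.8² + 42.8²) = 43.4 m.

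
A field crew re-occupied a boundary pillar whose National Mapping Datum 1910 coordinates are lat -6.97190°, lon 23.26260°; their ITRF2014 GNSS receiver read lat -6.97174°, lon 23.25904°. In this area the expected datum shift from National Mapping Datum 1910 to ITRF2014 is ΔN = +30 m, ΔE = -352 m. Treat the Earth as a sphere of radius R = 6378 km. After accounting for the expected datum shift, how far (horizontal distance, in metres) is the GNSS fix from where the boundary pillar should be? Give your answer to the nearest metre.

43 m

Observed coordinate differences: Δφ = +0.00016°, Δλ = -0.00356°.
Converting to metres (1° lat = 111317 m, cos φ = 0.992606): observed ΔN = 17.8 m, observed ΔE = -393.4 m.
Subtracting the expected shift leaves a residual of 17.8 − (30) = -12.2 m north and -393.4 − (-352) = -41.4 m east.
Residual distance = √((-12.2)² + (-41.4)²) = 43.1 m.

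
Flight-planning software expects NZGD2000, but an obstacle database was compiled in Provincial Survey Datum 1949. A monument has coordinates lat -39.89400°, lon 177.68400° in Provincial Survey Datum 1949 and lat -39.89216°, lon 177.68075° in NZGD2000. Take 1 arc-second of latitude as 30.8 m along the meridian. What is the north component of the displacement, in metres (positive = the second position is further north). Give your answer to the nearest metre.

ΔN = 204 m

Δφ = -39.89216° − -39.89400° = +0.00184°; Δλ = 177.68075° − 177.68400° = -0.00325°.
1° of latitude = 3600 × 30.80 = 110880 m.
ΔN = Δφ × 110880 = 204.0 m; ΔE = Δλ × 110880 × cos(-39.89400°) = -0.00325 × 110880 × 0.767232 = -276.5 m.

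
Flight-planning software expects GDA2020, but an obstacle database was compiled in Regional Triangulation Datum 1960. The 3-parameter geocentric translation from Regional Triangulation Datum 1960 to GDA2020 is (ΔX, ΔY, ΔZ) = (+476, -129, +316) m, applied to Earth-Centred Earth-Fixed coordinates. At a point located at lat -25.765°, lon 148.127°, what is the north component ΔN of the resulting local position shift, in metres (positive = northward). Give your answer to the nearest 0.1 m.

At φ = -25.765°, λ = 148.127°: sin φ = -0.434681, cos φ = 0.900584, sin λ = 0.528038, cos λ = -0.849221.
ΔN = −sin φ cos λ·ΔX − sin φ sin λ·ΔY + cos φ·ΔZ = −(-0.434681)(-0.849221)(476) − (-0.434681)(0.528038)(-129) + (0.900584)(316) = 79.26 m.

ΔN = 79.3 m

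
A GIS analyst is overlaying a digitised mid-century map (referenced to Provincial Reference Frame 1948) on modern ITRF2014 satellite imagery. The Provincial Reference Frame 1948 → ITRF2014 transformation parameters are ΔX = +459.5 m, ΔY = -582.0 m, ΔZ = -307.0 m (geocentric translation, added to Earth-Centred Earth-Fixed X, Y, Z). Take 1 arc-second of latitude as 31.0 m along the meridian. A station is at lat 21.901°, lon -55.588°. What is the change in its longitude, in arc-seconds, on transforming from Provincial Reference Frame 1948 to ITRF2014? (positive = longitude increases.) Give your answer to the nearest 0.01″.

Δλ = 1.74″

sin φ = 0.373004, cos φ = 0.927830, sin λ = -0.824995, cos λ = 0.565140.
East component: ΔE = −sin λ·ΔX + cos λ·ΔY = −(-0.824995)(459.5) + (0.565140)(-582.0) = 50.17 m.
1° of latitude spans 3600 × 31.00 = 111600 m; at latitude φ, 1° of longitude spans that × cos φ = 103545.8 m, so Δλ = 50.17 / 103545.8 × 3600 = 1.744″.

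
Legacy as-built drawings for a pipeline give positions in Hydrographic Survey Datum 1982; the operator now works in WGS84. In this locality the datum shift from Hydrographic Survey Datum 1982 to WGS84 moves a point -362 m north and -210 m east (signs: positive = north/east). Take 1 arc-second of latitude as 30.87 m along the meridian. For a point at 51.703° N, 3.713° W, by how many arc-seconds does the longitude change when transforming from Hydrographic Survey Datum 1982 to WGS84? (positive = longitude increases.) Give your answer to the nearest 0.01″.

At latitude 51.703°, cos φ = 0.619738.
1″ of longitude at this latitude = 30.87 × cos φ = 19.1313 m, so Δλ = -210.0 / 19.1313 = -10.977″.

Δλ = -10.98″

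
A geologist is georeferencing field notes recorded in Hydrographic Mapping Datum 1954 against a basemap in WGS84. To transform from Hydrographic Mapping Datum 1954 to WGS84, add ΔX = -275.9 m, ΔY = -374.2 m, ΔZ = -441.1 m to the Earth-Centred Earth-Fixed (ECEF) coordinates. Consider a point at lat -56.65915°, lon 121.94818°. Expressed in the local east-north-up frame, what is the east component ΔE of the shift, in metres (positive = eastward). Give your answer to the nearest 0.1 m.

The local east axis at (φ, λ) is (−sin λ, cos λ, 0), so ΔE = −sin(121.94818°)·(-275.9) + cos(121.94818°)·(-374.2) = 432.12 m.

ΔE = 432.1 m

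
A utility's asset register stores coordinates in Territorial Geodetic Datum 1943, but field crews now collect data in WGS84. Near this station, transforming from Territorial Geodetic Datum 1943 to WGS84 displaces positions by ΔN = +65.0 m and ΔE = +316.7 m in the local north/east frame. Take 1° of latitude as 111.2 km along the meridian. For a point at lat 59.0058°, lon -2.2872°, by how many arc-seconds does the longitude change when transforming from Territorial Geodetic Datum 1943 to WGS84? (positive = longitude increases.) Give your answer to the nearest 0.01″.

Δλ = 19.91″

At latitude 59.0058°, cos φ = 0.514951.
1° of longitude at this latitude = 111.2 × cos φ = 57.26 km, so Δλ = 316.7 / 57262.6 = 0.0055307° = 19.910″.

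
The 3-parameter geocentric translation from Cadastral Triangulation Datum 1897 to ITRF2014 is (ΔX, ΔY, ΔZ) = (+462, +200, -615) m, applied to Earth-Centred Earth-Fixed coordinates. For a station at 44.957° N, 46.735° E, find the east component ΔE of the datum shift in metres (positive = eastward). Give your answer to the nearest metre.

ΔE = -199 m

The local east axis at (φ, λ) is (−sin λ, cos λ, 0), so ΔE = −sin(46.735°)·462 + cos(46.735°)·200 = -199.35 m.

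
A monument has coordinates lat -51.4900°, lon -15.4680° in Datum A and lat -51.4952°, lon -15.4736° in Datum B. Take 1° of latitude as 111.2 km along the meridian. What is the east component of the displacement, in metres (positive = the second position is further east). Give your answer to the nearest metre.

ΔE = -388 m

Δφ = -51.4952° − -51.4900° = -0.0052°; Δλ = -15.4736° − -15.4680° = -0.0056°.
ΔN = Δφ × 111200 = -578.2 m; ΔE = Δλ × 111200 × cos(-51.4900°) = -0.0056 × 111200 × 0.622651 = -387.7 m.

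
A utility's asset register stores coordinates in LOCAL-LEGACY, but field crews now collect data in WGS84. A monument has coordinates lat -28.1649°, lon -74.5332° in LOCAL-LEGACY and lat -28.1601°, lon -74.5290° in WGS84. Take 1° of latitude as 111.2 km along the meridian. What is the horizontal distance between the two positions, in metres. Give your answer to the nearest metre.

Δφ = -28.1601° − -28.1649° = +0.0048°; Δλ = -74.5290° − -74.5332° = +0.0042°.
ΔN = Δφ × 111200 = 533.8 m; ΔE = Δλ × 111200 × cos(-28.1649°) = +0.0042 × 111200 × 0.881593 = 411.7 m.
Distance = √(ΔE² + ΔN²) = √(411.7² + 533.8²) = 674.1 m.

674 m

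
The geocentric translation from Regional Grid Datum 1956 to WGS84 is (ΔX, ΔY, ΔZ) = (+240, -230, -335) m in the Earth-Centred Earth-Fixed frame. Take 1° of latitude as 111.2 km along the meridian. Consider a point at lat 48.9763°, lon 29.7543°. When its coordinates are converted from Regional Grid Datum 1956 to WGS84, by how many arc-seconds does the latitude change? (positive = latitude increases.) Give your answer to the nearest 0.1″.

Δφ = -9.4″

sin φ = 0.754438, cos φ = 0.656371, sin λ = 0.496282, cos λ = 0.868162.
North component: ΔN = −sin φ cos λ·ΔX − sin φ sin λ·ΔY + cos φ·ΔZ = −(0.754438)(0.868162)(240) − (0.754438)(0.496282)(-230) + (0.656371)(-335) = -290.96 m.
1° of latitude spans 111200 m, so Δφ = -290.96 / 111200 × 3600 = -9.420″.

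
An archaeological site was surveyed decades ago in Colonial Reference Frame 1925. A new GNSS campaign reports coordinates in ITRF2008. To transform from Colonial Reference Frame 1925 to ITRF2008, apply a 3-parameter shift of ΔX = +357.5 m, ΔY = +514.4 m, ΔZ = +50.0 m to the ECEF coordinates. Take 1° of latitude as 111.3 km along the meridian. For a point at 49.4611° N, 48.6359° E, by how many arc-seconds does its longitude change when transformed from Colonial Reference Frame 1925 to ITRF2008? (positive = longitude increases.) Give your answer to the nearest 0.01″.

Δλ = 3.56″

sin φ = 0.759965, cos φ = 0.649964, sin λ = 0.750525, cos λ = 0.660842.
East component: ΔE = −sin λ·ΔX + cos λ·ΔY = −(0.750525)(357.5) + (0.660842)(514.4) = 71.62 m.
1° of latitude spans 111300 m; at latitude φ, 1° of longitude spans that × cos φ = 72341.0 m, so Δλ = 71.62 / 72341.0 × 3600 = 3.564″.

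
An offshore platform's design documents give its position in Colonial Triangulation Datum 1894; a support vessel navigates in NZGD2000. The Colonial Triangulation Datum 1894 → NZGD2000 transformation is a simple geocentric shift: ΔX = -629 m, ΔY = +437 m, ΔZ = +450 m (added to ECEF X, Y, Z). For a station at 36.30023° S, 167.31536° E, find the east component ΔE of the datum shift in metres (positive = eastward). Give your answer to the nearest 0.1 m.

At φ = -36.30023°, λ = 167.31536°: sin φ = -0.592016, cos φ = 0.805926, sin λ = 0.219585, cos λ = -0.975593.
ΔE = −sin λ·ΔX + cos λ·ΔY = −(0.219585)·(-629) + (-0.975593)·(437) = -288.22 m.

ΔE = -288.2 m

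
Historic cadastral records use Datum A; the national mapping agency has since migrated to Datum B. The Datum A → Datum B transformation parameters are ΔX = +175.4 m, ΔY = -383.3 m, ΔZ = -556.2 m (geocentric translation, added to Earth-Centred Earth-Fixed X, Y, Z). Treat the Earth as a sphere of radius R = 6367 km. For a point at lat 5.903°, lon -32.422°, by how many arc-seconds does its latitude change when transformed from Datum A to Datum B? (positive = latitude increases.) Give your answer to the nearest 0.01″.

sin φ = 0.102845, cos φ = 0.994697, sin λ = -0.536151, cos λ = 0.844122.
North component: ΔN = −sin φ cos λ·ΔX − sin φ sin λ·ΔY + cos φ·ΔZ = −(0.102845)(0.844122)(175.4) − (0.102845)(-0.536151)(-383.3) + (0.994697)(-556.2) = -589.61 m.
1° of latitude spans πR/180 = 111125 m, so Δφ = -589.61 / 111125 × 3600 = -19.101″.

Δφ = -19.10″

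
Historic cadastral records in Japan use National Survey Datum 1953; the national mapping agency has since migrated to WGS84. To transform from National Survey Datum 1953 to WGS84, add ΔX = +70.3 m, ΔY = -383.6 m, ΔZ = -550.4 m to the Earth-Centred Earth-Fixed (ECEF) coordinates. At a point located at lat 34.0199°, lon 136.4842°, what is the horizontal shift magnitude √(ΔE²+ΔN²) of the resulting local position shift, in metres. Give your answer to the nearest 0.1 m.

The local east axis at (φ, λ) is (−sin λ, cos λ, 0), so ΔE = −sin(136.4842°)·70.3 + cos(136.4842°)·(-383.6) = 229.78 m.
The local north axis is (−sin φ cos λ, −sin φ sin λ, cos φ), giving ΔN = 28.523 + 147.775 − 456.195 = -279.90 m.
Horizontal magnitude = √(ΔE² + ΔN²) = √(229.78² + (-279.90)²) = 362.13 m.

362.1 m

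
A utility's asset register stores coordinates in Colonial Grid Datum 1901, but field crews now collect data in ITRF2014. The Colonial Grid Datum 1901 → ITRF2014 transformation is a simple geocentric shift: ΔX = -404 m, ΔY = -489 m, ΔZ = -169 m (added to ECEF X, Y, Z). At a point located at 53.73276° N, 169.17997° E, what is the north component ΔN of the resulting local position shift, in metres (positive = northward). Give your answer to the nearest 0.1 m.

At φ = 53.73276°, λ = 169.17997°: sin φ = 0.806267, cos φ = 0.591552, sin λ = 0.187725, cos λ = -0.982222.
ΔN = −sin φ cos λ·ΔX − sin φ sin λ·ΔY + cos φ·ΔZ = −(0.806267)(-0.982222)(-404) − (0.806267)(0.187725)(-489) + (0.591552)(-169) = -345.90 m.

ΔN = -345.9 m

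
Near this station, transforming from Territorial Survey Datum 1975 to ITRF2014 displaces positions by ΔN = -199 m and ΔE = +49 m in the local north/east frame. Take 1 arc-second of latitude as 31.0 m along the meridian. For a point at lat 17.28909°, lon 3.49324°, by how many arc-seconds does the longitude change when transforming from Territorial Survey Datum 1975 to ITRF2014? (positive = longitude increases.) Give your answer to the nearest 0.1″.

At latitude 17.28909°, cos φ = 0.954817.
1″ of longitude at this latitude = 31.00 × cos φ = 29.5993 m, so Δλ = 49.0 / 29.5993 = 1.655″.

Δλ = 1.7″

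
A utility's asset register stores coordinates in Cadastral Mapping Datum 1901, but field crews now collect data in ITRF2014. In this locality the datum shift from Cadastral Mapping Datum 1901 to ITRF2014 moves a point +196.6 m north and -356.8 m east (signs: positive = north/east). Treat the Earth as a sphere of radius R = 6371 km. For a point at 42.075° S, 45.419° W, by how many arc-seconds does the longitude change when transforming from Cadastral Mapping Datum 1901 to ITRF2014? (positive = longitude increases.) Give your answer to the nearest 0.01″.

Δλ = -15.56″

At latitude -42.075°, cos φ = 0.742268.
One radian of longitude at latitude φ spans R cos φ, so Δλ = ΔE / (R cos φ) = -356.8 / (6371000 × 0.742268) = -7.5449e-05 rad = -15.563″.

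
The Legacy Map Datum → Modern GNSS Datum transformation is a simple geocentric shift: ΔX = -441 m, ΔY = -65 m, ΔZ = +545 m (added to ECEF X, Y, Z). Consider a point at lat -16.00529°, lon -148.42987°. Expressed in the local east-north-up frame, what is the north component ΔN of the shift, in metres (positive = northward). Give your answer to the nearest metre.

The local north axis is (−sin φ cos λ, −sin φ sin λ, cos φ), giving ΔN = 103.599 + 9.383 + 523.874 = 636.86 m.

ΔN = 637 m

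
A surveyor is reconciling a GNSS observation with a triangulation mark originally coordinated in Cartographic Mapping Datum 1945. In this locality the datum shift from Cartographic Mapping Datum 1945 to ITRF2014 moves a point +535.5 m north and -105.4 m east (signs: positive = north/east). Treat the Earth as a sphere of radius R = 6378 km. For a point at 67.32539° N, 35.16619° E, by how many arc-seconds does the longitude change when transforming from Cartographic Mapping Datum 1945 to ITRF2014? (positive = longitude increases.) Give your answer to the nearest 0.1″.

Δλ = -8.8″

At latitude 67.32539°, cos φ = 0.385497.
One radian of longitude at latitude φ spans R cos φ, so Δλ = ΔE / (R cos φ) = -105.4 / (6378000 × 0.385497) = -4.2868e-05 rad = -8.842″.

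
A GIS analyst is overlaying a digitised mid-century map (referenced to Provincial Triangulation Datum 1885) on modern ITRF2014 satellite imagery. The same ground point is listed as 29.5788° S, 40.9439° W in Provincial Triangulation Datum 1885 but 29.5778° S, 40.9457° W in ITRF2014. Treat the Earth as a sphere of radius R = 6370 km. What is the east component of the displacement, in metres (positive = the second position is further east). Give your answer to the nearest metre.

Δφ = -29.5778° − -29.5788° = +0.0010°; Δλ = -40.9457° − -40.9439° = -0.0018°.
1° along a meridian = πR/180 = 111177 m.
ΔN = Δφ × 111177 = 111.2 m; ΔE = Δλ × 111177 × cos(-29.5788°) = -0.0018 × 111177 × 0.869678 = -174.0 m.

ΔE = -174 m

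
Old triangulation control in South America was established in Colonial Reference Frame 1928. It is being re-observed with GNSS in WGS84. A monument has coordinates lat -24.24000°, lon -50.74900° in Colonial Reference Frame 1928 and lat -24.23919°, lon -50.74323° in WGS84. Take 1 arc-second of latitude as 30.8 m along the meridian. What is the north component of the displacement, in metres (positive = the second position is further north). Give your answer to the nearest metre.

ΔN = 90 m

Δφ = -24.23919° − -24.24000° = +0.00081°; Δλ = -50.74323° − -50.74900° = +0.00577°.
1° of latitude = 3600 × 30.80 = 110880 m.
ΔN = Δφ × 110880 = 89.8 m; ΔE = Δλ × 110880 × cos(-24.24000°) = +0.00577 × 110880 × 0.911834 = 583.4 m.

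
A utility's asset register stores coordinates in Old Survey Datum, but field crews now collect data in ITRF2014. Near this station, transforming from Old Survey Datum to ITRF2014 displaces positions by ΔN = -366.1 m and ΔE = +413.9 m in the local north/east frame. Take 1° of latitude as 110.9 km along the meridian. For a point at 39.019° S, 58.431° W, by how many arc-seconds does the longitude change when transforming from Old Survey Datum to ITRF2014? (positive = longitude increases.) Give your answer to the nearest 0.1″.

Δλ = 17.3″

At latitude -39.019°, cos φ = 0.776937.
1° of longitude at this latitude = 110.9 × cos φ = 86.16 km, so Δλ = 413.9 / 86162.3 = 0.0048037° = 17.293″.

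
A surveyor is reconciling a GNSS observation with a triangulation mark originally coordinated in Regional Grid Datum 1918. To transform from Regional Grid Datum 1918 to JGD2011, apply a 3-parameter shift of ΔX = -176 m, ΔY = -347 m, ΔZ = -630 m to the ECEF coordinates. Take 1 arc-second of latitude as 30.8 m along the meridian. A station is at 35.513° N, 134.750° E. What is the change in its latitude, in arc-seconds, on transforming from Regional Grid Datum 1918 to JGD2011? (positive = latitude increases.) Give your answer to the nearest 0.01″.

Δφ = -14.34″

sin φ = 0.580888, cos φ = 0.813984, sin λ = 0.710185, cos λ = -0.704015.
North component: ΔN = −sin φ cos λ·ΔX − sin φ sin λ·ΔY + cos φ·ΔZ = −(0.580888)(-0.704015)(-176) − (0.580888)(0.710185)(-347) + (0.813984)(-630) = -441.63 m.
1° of latitude spans 3600 × 30.80 = 110880 m, so Δφ = -441.63 / 110880 × 3600 = -14.339″.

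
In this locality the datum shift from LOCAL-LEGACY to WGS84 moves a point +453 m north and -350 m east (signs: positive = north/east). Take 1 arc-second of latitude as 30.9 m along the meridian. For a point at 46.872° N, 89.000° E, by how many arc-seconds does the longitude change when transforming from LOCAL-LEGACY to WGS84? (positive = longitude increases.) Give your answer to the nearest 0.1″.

Δλ = -16.6″

At latitude 46.872°, cos φ = 0.683631.
1″ of longitude at this latitude = 30.90 × cos φ = 21.1242 m, so Δλ = -350.0 / 21.1242 = -16.569″.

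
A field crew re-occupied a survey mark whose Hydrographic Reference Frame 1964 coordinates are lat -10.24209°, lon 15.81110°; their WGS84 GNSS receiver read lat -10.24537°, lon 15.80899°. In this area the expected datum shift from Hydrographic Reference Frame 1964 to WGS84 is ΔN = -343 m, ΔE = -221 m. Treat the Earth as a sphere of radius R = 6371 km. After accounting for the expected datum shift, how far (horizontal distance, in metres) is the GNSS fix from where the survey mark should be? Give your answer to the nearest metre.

Observed coordinate differences: Δφ = -0.00328°, Δλ = -0.00211°.
Converting to metres (1° lat = 111195 m, cos φ = 0.984065): observed ΔN = -364.7 m, observed ΔE = -230.9 m.
Subtracting the expected shift leaves a residual of -364.7 − (-343) = -21.7 m north and -230.9 − (-221) = -9.9 m east.
Residual distance = √((-21.7)² + (-9.9)²) = 23.9 m.

24 m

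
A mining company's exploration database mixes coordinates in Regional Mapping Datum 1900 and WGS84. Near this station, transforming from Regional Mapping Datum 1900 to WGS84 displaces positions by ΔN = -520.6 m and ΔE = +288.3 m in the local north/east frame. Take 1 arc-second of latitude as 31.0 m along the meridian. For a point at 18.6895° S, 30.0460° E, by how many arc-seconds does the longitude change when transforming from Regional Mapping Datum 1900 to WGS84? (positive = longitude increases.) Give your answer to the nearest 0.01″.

Δλ = 9.82″

At latitude -18.6895°, cos φ = 0.947269.
1″ of longitude at this latitude = 31.00 × cos φ = 29.3653 m, so Δλ = 288.3 / 29.3653 = 9.818″.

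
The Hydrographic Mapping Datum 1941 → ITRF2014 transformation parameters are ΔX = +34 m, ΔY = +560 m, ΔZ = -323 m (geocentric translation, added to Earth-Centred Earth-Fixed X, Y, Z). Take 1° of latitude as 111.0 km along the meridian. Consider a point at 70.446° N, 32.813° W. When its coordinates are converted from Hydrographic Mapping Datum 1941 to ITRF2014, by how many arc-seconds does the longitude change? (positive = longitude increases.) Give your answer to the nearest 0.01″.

Δλ = 47.39″

sin φ = 0.942326, cos φ = 0.334695, sin λ = -0.541899, cos λ = 0.840444.
East component: ΔE = −sin λ·ΔX + cos λ·ΔY = −(-0.541899)(34) + (0.840444)(560) = 489.07 m.
1° of latitude spans 111000 m; at latitude φ, 1° of longitude spans that × cos φ = 37151.2 m, so Δλ = 489.07 / 37151.2 × 3600 = 47.392″.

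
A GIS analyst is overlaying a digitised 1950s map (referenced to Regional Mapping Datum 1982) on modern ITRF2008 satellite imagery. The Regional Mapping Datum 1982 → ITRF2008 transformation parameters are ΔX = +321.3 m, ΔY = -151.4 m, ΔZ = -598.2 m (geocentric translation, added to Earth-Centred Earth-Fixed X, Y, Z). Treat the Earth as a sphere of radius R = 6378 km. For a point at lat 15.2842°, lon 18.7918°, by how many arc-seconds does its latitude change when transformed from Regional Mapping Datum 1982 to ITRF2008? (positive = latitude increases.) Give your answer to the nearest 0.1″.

Δφ = -20.8″

sin φ = 0.263607, cos φ = 0.964630, sin λ = 0.322130, cos λ = 0.946695.
North component: ΔN = −sin φ cos λ·ΔX − sin φ sin λ·ΔY + cos φ·ΔZ = −(0.263607)(0.946695)(321.3) − (0.263607)(0.322130)(-151.4) + (0.964630)(-598.2) = -644.37 m.
1° of latitude spans πR/180 = 111317 m, so Δφ = -644.37 / 111317 × 3600 = -20.839″.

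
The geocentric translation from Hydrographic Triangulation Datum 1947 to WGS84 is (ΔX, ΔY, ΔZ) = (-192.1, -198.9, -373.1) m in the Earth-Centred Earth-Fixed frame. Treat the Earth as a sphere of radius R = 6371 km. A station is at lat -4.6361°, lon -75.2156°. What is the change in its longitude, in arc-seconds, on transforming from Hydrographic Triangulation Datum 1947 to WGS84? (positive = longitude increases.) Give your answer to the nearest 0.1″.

sin φ = -0.080827, cos φ = 0.996728, sin λ = -0.966893, cos λ = 0.255183.
East component: ΔE = −sin λ·ΔX + cos λ·ΔY = −(-0.966893)(-192.1) + (0.255183)(-198.9) = -236.50 m.
1° of latitude spans πR/180 = 111195 m; at latitude φ, 1° of longitude spans that × cos φ = 110831.1 m, so Δλ = -236.50 / 110831.1 × 3600 = -7.682″.

Δλ = -7.7″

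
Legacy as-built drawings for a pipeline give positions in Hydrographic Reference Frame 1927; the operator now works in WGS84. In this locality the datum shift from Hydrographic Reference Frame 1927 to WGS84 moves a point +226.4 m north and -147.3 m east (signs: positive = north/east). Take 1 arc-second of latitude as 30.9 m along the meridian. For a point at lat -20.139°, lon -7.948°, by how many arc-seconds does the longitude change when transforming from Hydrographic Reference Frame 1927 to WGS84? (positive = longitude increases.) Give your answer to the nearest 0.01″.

At latitude -20.139°, cos φ = 0.938860.
1″ of longitude at this latitude = 30.90 × cos φ = 29.0108 m, so Δλ = -147.3 / 29.0108 = -5.077″.

Δλ = -5.08″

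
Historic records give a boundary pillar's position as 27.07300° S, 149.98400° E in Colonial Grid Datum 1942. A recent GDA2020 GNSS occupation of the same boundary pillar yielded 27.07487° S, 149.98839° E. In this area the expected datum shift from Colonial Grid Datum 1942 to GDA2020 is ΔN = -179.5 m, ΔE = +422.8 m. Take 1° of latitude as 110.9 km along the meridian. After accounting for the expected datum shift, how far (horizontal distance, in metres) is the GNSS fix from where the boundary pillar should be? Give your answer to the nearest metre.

Observed coordinate differences: Δφ = -0.00187°, Δλ = +0.00439°.
Converting to metres (1° lat = 110900 m, cos φ = 0.890427): observed ΔN = -207.4 m, observed ΔE = 433.5 m.
Subtracting the expected shift leaves a residual of -207.4 − (-179.5) = -27.9 m north and 433.5 − (422.8) = 10.7 m east.
Residual distance = √((-27.9)² + 10.7²) = 29.9 m.

30 m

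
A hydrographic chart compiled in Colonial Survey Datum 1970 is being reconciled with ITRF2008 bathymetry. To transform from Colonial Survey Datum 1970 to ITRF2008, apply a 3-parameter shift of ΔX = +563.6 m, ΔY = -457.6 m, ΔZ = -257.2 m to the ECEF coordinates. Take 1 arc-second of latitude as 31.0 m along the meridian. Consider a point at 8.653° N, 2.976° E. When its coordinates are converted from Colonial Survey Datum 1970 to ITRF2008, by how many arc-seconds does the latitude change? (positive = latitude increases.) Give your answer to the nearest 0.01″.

sin φ = 0.150450, cos φ = 0.988618, sin λ = 0.051918, cos λ = 0.998651.
North component: ΔN = −sin φ cos λ·ΔX − sin φ sin λ·ΔY + cos φ·ΔZ = −(0.150450)(0.998651)(563.6) − (0.150450)(0.051918)(-457.6) + (0.988618)(-257.2) = -335.38 m.
1° of latitude spans 3600 × 31.00 = 111600 m, so Δφ = -335.38 / 111600 × 3600 = -10.819″.

Δφ = -10.82″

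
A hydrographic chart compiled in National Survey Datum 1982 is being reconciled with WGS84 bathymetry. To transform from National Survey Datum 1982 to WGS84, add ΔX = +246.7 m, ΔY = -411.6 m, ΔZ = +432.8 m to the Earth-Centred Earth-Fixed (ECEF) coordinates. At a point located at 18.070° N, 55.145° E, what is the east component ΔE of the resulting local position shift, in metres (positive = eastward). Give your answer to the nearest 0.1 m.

The local east axis at (φ, λ) is (−sin λ, cos λ, 0), so ΔE = −sin(55.145°)·246.7 + cos(55.145°)·(-411.6) = -437.67 m.

ΔE = -437.7 m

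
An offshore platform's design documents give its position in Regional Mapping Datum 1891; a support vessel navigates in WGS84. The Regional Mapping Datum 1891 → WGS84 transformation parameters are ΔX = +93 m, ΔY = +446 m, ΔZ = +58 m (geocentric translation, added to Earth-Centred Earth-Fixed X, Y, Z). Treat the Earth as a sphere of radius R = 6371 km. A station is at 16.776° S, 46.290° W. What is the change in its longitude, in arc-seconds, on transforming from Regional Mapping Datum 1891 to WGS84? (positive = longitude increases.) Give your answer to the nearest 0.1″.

Δλ = 12.7″

sin φ = -0.288631, cos φ = 0.957440, sin λ = -0.722847, cos λ = 0.691009.
East component: ΔE = −sin λ·ΔX + cos λ·ΔY = −(-0.722847)(93) + (0.691009)(446) = 375.41 m.
1° of latitude spans πR/180 = 111195 m; at latitude φ, 1° of longitude spans that × cos φ = 106462.5 m, so Δλ = 375.41 / 106462.5 × 3600 = 12.695″.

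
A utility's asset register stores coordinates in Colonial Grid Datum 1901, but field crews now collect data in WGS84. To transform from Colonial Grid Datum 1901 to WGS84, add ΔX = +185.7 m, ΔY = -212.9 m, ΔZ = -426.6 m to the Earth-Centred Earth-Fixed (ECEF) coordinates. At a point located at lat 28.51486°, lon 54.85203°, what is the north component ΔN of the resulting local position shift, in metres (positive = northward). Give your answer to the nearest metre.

At φ = 28.51486°, λ = 54.85203°: sin φ = 0.477387, cos φ = 0.878693, sin λ = 0.817668, cos λ = 0.575690.
ΔN = −sin φ cos λ·ΔX − sin φ sin λ·ΔY + cos φ·ΔZ = −(0.477387)(0.575690)(185.7) − (0.477387)(0.817668)(-212.9) + (0.878693)(-426.6) = -342.78 m.

ΔN = -343 m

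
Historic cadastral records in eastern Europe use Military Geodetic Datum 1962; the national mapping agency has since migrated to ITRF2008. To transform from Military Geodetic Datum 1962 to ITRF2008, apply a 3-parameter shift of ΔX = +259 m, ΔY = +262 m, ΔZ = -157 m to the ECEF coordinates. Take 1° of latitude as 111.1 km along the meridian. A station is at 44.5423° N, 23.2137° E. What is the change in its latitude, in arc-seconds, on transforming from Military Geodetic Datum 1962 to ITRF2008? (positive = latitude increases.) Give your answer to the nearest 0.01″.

sin φ = 0.701436, cos φ = 0.712733, sin λ = 0.394162, cos λ = 0.919041.
North component: ΔN = −sin φ cos λ·ΔX − sin φ sin λ·ΔY + cos φ·ΔZ = −(0.701436)(0.919041)(259) − (0.701436)(0.394162)(262) + (0.712733)(-157) = -351.30 m.
1° of latitude spans 111100 m, so Δφ = -351.30 / 111100 × 3600 = -11.383″.

Δφ = -11.38″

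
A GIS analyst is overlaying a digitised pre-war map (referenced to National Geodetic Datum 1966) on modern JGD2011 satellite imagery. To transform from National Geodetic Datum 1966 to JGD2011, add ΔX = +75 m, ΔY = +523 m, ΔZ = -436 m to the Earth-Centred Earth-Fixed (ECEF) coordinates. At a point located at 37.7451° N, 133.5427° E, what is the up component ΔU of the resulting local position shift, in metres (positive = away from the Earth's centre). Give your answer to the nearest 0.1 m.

The local up (radial) axis is (cos φ cos λ, cos φ sin λ, sin φ), giving ΔU = -40.855 + 299.772 − 266.897 = -7.98 m.

ΔU = -8.0 m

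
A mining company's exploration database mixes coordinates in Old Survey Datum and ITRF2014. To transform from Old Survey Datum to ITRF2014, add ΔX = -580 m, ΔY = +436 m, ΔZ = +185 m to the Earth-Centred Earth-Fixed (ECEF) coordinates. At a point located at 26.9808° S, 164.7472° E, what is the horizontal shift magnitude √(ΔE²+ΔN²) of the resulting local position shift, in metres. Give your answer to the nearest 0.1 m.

The local east axis at (φ, λ) is (−sin λ, cos λ, 0), so ΔE = −sin(164.7472°)·(-580) + cos(164.7472°)·436 = -268.06 m.
The local north axis is (−sin φ cos λ, −sin φ sin λ, cos φ), giving ΔN = 253.872 + 52.039 + 164.864 = 470.78 m.
Horizontal magnitude = √(ΔE² + ΔN²) = √((-268.06)² + 470.78²) = 541.74 m.

541.7 m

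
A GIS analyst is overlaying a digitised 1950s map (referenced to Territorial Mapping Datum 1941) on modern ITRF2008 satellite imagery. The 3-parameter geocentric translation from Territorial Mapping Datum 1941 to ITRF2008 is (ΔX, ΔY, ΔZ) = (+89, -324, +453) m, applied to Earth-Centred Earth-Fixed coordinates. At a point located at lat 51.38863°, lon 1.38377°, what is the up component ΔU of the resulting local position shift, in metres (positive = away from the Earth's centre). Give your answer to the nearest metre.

ΔU = 405 m

At φ = 51.38863°, λ = 1.38377°: sin φ = 0.781397, cos φ = 0.624035, sin λ = 0.024149, cos λ = 0.999708.
ΔU = cos φ cos λ·ΔX + cos φ sin λ·ΔY + sin φ·ΔZ = (0.624035)(0.999708)(89) + (0.624035)(0.024149)(-324) + (0.781397)(453) = 404.61 m.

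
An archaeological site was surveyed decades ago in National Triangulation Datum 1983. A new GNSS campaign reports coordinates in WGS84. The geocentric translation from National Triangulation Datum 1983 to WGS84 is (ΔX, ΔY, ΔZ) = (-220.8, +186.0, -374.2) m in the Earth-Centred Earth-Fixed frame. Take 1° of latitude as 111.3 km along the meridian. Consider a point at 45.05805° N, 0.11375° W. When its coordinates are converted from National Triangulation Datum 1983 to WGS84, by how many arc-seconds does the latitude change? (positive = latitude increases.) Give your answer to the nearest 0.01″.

Δφ = -3.49″

sin φ = 0.707823, cos φ = 0.706390, sin λ = -0.001985, cos λ = 0.999998.
North component: ΔN = −sin φ cos λ·ΔX − sin φ sin λ·ΔY + cos φ·ΔZ = −(0.707823)(0.999998)(-220.8) − (0.707823)(-0.001985)(186.0) + (0.706390)(-374.2) = -107.78 m.
1° of latitude spans 111300 m, so Δφ = -107.78 / 111300 × 3600 = -3.486″.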